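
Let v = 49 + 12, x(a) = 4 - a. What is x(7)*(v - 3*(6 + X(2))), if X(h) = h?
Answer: -111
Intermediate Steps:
v = 61
x(7)*(v - 3*(6 + X(2))) = (4 - 1*7)*(61 - 3*(6 + 2)) = (4 - 7)*(61 - 3*8) = -3*(61 - 24) = -3*37 = -111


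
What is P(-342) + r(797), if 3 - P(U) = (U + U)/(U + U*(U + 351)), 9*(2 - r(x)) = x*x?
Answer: -3175829/45 ≈ -70574.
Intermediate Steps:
r(x) = 2 - x²/9 (r(x) = 2 - x*x/9 = 2 - x²/9)
P(U) = 3 - 2*U/(U + U*(351 + U)) (P(U) = 3 - (U + U)/(U + U*(U + 351)) = 3 - 2*U/(U + U*(351 + U)))
P(-342) + r(797) = (1054 + 3*(-342))/(352 - 342) + (2 - ⅑*797²) = (1054 - 1026)/10 + (2 - ⅑*635209) = (⅒)*28 + (2 - 635209/9) = 14/5 - 635191/9 = -3175829/45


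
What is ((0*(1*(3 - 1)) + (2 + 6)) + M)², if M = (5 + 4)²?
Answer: 7921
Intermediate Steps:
M = 81 (M = 9² = 81)
((0*(1*(3 - 1)) + (2 + 6)) + M)² = ((0*(1*(3 - 1)) + (2 + 6)) + 81)² = ((0*(1*2) + 8) + 81)² = ((0*2 + 8) + 81)² = ((0 + 8) + 81)² = (8 + 81)² = 89² = 7921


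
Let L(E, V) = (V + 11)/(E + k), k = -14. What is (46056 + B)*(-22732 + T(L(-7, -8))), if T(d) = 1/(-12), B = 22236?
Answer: -1552419435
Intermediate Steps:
L(E, V) = (11 + V)/(-14 + E) (L(E, V) = (V + 11)/(E - 14) = (11 + V)/(-14 + E))
T(d) = -1/12
(46056 + B)*(-22732 + T(L(-7, -8))) = (46056 + 22236)*(-22732 - 1/12) = 68292*(-272785/12) = -1552419435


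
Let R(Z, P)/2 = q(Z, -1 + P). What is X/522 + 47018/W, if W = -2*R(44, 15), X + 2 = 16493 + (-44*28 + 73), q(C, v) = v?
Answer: -5921201/7308 ≈ -810.24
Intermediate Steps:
R(Z, P) = -2 + 2*P (R(Z, P) = 2*(-1 + P) = -2 + 2*P)
X = 15332 (X = -2 + (16493 + (-44*28 + 73)) = -2 + (16493 + (-1232 + 73)) = -2 + (16493 - 1159) = -2 + 15334 = 15332)
W = -56 (W = -2*(-2 + 2*15) = -2*(-2 + 30) = -2*28 = -56)
X/522 + 47018/W = 15332/522 + 47018/(-56) = 15332*(1/522) + 47018*(-1/56) = 7666/261 - 23509/28 = -5921201/7308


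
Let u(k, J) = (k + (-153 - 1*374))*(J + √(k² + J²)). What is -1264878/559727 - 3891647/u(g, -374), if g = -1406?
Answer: -2009356476377729/1069421119565638 + 3891647*√529178/1910611994 ≈ -0.39721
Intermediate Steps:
u(k, J) = (-527 + k)*(J + √(J² + k²)) (u(k, J) = (k + (-153 - 374))*(J + √(J² + k²)) = (k - 527)*(J + √(J² + k²)) = (-527 + k)*(J + √(J² + k²)))
-1264878/559727 - 3891647/u(g, -374) = -1264878/559727 - 3891647/(-527*(-374) - 527*√((-374)² + (-1406)²) - 374*(-1406) - 1406*√((-374)² + (-1406)²)) = -1264878*1/559727 - 3891647/(197098 - 527*√(139876 + 1976836) + 525844 - 1406*√(139876 + 1976836)) = -1264878/559727 - 3891647/(197098 - 1054*√529178 + 525844 - 2812*√529178) = -1264878/559727 - 3891647/(722942 - 3866*√529178)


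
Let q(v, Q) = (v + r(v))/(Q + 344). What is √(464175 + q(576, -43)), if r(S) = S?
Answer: 3*√4672785103/301 ≈ 681.31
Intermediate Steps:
q(v, Q) = 2*v/(344 + Q) (q(v, Q) = (v + v)/(Q + 344) = (2*v)/(344 + Q) = 2*v/(344 + Q))
√(464175 + q(576, -43)) = √(464175 + 2*576/(344 - 43)) = √(464175 + 2*576/301) = √(464175 + 2*576*(1/301)) = √(464175 + 1152/301) = √(139717827/301) = 3*√4672785103/301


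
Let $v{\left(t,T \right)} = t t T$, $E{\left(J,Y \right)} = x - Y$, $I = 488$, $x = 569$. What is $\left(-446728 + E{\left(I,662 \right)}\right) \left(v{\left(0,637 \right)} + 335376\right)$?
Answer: $-149853039696$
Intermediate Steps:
$E{\left(J,Y \right)} = 569 - Y$
$v{\left(t,T \right)} = T t^{2}$ ($v{\left(t,T \right)} = t^{2} T = T t^{2}$)
$\left(-446728 + E{\left(I,662 \right)}\right) \left(v{\left(0,637 \right)} + 335376\right) = \left(-446728 + \left(569 - 662\right)\right) \left(637 \cdot 0^{2} + 335376\right) = \left(-446728 + \left(569 - 662\right)\right) \left(637 \cdot 0 + 335376\right) = \left(-446728 - 93\right) \left(0 + 335376\right) = \left(-446821\right) 335376 = -149853039696$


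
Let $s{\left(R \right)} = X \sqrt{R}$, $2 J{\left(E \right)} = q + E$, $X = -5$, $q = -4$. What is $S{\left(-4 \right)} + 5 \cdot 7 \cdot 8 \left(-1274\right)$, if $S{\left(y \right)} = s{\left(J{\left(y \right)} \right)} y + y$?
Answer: $-356724 + 40 i \approx -3.5672 \cdot 10^{5} + 40.0 i$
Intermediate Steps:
$J{\left(E \right)} = -2 + \frac{E}{2}$ ($J{\left(E \right)} = \frac{-4 + E}{2} = -2 + \frac{E}{2}$)
$s{\left(R \right)} = - 5 \sqrt{R}$
$S{\left(y \right)} = y - 5 y \sqrt{-2 + \frac{y}{2}}$ ($S{\left(y \right)} = - 5 \sqrt{-2 + \frac{y}{2}} y + y = - 5 y \sqrt{-2 + \frac{y}{2}} + y = y - 5 y \sqrt{-2 + \frac{y}{2}}$)
$S{\left(-4 \right)} + 5 \cdot 7 \cdot 8 \left(-1274\right) = \frac{1}{2} \left(-4\right) \left(2 - 5 \sqrt{-8 + 2 \left(-4\right)}\right) + 5 \cdot 7 \cdot 8 \left(-1274\right) = \frac{1}{2} \left(-4\right) \left(2 - 5 \sqrt{-8 - 8}\right) + 35 \cdot 8 \left(-1274\right) = \frac{1}{2} \left(-4\right) \left(2 - 5 \sqrt{-16}\right) + 280 \left(-1274\right) = \frac{1}{2} \left(-4\right) \left(2 - 5 \cdot 4 i\right) - 356720 = \frac{1}{2} \left(-4\right) \left(2 - 20 i\right) - 356720 = \left(-4 + 40 i\right) - 356720 = -356724 + 40 i$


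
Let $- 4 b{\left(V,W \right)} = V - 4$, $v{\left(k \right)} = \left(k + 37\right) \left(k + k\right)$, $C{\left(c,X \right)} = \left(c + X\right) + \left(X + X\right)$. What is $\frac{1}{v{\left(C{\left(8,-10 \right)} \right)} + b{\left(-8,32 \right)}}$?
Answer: $- \frac{1}{657} \approx -0.0015221$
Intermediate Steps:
$C{\left(c,X \right)} = c + 3 X$ ($C{\left(c,X \right)} = \left(X + c\right) + 2 X = c + 3 X$)
$v{\left(k \right)} = 2 k \left(37 + k\right)$ ($v{\left(k \right)} = \left(37 + k\right) 2 k = 2 k \left(37 + k\right)$)
$b{\left(V,W \right)} = 1 - \frac{V}{4}$ ($b{\left(V,W \right)} = - \frac{V - 4}{4} = - \frac{-4 + V}{4} = 1 - \frac{V}{4}$)
$\frac{1}{v{\left(C{\left(8,-10 \right)} \right)} + b{\left(-8,32 \right)}} = \frac{1}{2 \left(8 + 3 \left(-10\right)\right) \left(37 + \left(8 + 3 \left(-10\right)\right)\right) + \left(1 - -2\right)} = \frac{1}{2 \left(8 - 30\right) \left(37 + \left(8 - 30\right)\right) + \left(1 + 2\right)} = \frac{1}{2 \left(-22\right) \left(37 - 22\right) + 3} = \frac{1}{2 \left(-22\right) 15 + 3} = \frac{1}{-660 + 3} = \frac{1}{-657} = - \frac{1}{657}$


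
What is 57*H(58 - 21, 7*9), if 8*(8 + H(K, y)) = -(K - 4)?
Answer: -5529/8 ≈ -691.13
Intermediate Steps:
H(K, y) = -15/2 - K/8 (H(K, y) = -8 + (-(K - 4))/8 = -8 + (-(-4 + K))/8 = -8 + (4 - K)/8 = -8 + (1/2 - K/8) = -15/2 - K/8)
57*H(58 - 21, 7*9) = 57*(-15/2 - (58 - 21)/8) = 57*(-15/2 - 1/8*37) = 57*(-15/2 - 37/8) = 57*(-97/8) = -5529/8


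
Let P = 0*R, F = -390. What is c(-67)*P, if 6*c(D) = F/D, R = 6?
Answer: 0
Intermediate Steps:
P = 0 (P = 0*6 = 0)
c(D) = -65/D (c(D) = (-390/D)/6 = -65/D)
c(-67)*P = -65/(-67)*0 = -65*(-1/67)*0 = (65/67)*0 = 0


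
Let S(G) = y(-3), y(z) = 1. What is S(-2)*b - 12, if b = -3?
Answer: -15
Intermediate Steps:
S(G) = 1
S(-2)*b - 12 = 1*(-3) - 12 = -3 - 12 = -15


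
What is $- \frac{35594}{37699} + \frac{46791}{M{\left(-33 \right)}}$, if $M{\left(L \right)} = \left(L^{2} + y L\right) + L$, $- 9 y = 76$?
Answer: $\frac{5149403351}{150946796} \approx 34.114$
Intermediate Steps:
$y = - \frac{76}{9}$ ($y = \left(- \frac{1}{9}\right) 76 = - \frac{76}{9} \approx -8.4444$)
$M{\left(L \right)} = L^{2} - \frac{67 L}{9}$ ($M{\left(L \right)} = \left(L^{2} - \frac{76 L}{9}\right) + L = L^{2} - \frac{67 L}{9}$)
$- \frac{35594}{37699} + \frac{46791}{M{\left(-33 \right)}} = - \frac{35594}{37699} + \frac{46791}{\frac{1}{9} \left(-33\right) \left(-67 + 9 \left(-33\right)\right)} = \left(-35594\right) \frac{1}{37699} + \frac{46791}{\frac{1}{9} \left(-33\right) \left(-67 - 297\right)} = - \frac{35594}{37699} + \frac{46791}{\frac{1}{9} \left(-33\right) \left(-364\right)} = - \frac{35594}{37699} + \frac{46791}{\frac{4004}{3}} = - \frac{35594}{37699} + 46791 \cdot \frac{3}{4004} = - \frac{35594}{37699} + \frac{140373}{4004} = \frac{5149403351}{150946796}$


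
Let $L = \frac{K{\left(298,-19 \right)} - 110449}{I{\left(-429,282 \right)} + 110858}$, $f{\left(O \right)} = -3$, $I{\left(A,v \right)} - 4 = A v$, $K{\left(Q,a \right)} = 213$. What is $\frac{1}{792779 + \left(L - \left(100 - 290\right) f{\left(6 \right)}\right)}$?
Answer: $\frac{2529}{2003524120} \approx 1.2623 \cdot 10^{-6}$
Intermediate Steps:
$I{\left(A,v \right)} = 4 + A v$
$L = \frac{27559}{2529}$ ($L = \frac{213 - 110449}{\left(4 - 120978\right) + 110858} = - \frac{110236}{\left(4 - 120978\right) + 110858} = - \frac{110236}{-120974 + 110858} = - \frac{110236}{-10116} = \left(-110236\right) \left(- \frac{1}{10116}\right) = \frac{27559}{2529} \approx 10.897$)
$\frac{1}{792779 + \left(L - \left(100 - 290\right) f{\left(6 \right)}\right)} = \frac{1}{792779 + \left(\frac{27559}{2529} - \left(100 - 290\right) \left(-3\right)\right)} = \frac{1}{792779 + \left(\frac{27559}{2529} - \left(-190\right) \left(-3\right)\right)} = \frac{1}{792779 + \left(\frac{27559}{2529} - 570\right)} = \frac{1}{792779 - \frac{1413971}{2529}} = \frac{1}{\frac{2003524120}{2529}} = \frac{2529}{2003524120}$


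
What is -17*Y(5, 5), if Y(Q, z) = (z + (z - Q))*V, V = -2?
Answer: 170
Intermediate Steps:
Y(Q, z) = -4*z + 2*Q (Y(Q, z) = (z + (z - Q))*(-2) = (-Q + 2*z)*(-2) = -4*z + 2*Q)
-17*Y(5, 5) = -17*(-4*5 + 2*5) = -17*(-20 + 10) = -17*(-10) = 170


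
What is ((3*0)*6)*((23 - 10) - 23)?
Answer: 0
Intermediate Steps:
((3*0)*6)*((23 - 10) - 23) = (0*6)*(13 - 23) = 0*(-10) = 0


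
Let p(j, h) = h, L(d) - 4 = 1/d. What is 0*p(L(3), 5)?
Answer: 0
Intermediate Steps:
L(d) = 4 + 1/d
0*p(L(3), 5) = 0*5 = 0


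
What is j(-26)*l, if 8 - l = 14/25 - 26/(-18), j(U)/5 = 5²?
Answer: 6745/9 ≈ 749.44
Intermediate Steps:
j(U) = 125 (j(U) = 5*5² = 5*25 = 125)
l = 1349/225 (l = 8 - (14/25 - 26/(-18)) = 8 - (14*(1/25) - 26*(-1/18)) = 8 - (14/25 + 13/9) = 8 - 1*451/225 = 8 - 451/225 = 1349/225 ≈ 5.9956)
j(-26)*l = 125*(1349/225) = 6745/9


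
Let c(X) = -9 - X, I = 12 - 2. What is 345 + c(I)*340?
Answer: -6115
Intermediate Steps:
I = 10
345 + c(I)*340 = 345 + (-9 - 1*10)*340 = 345 + (-9 - 10)*340 = 345 - 19*340 = 345 - 6460 = -6115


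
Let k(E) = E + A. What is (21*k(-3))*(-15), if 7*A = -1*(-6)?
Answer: 675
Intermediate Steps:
A = 6/7 (A = (-1*(-6))/7 = (⅐)*6 = 6/7 ≈ 0.85714)
k(E) = 6/7 + E (k(E) = E + 6/7 = 6/7 + E)
(21*k(-3))*(-15) = (21*(6/7 - 3))*(-15) = (21*(-15/7))*(-15) = -45*(-15) = 675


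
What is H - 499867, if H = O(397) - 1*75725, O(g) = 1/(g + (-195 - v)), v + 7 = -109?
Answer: -183038255/318 ≈ -5.7559e+5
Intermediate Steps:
v = -116 (v = -7 - 109 = -116)
O(g) = 1/(-79 + g) (O(g) = 1/(g + (-195 - 1*(-116))) = 1/(g + (-195 + 116)) = 1/(g - 79) = 1/(-79 + g))
H = -24080549/318 (H = 1/(-79 + 397) - 1*75725 = 1/318 - 75725 = -24080549/318 ≈ -75725.)
H - 499867 = -24080549/318 - 499867 = -183038255/318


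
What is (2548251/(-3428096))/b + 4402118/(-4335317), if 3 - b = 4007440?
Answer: -8639393182786473967/8508294184086522112 ≈ -1.0154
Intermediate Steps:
b = -4007437 (b = 3 - 1*4007440 = 3 - 4007440 = -4007437)
(2548251/(-3428096))/b + 4402118/(-4335317) = (2548251/(-3428096))/(-4007437) + 4402118/(-4335317) = (2548251*(-1/3428096))*(-1/4007437) + 4402118*(-1/4335317) = -2548251/3428096*(-1/4007437) - 628874/619331 = 2548251/13737878749952 - 628874/619331 = -8639393182786473967/8508294184086522112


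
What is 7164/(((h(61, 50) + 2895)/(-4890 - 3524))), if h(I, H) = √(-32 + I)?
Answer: -43626127230/2095249 + 15069474*√29/2095249 ≈ -20783.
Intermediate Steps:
7164/(((h(61, 50) + 2895)/(-4890 - 3524))) = 7164/(((√(-32 + 61) + 2895)/(-4890 - 3524))) = 7164/(((√29 + 2895)/(-8414))) = 7164/(((2895 + √29)*(-1/8414))) = 7164/(-2895/8414 - √29/8414)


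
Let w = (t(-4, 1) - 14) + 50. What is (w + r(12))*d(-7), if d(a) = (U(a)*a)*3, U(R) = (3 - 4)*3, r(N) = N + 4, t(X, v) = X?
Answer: 3024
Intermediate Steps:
r(N) = 4 + N
U(R) = -3 (U(R) = -1*3 = -3)
w = 32 (w = (-4 - 14) + 50 = -18 + 50 = 32)
d(a) = -9*a (d(a) = -3*a*3 = -9*a)
(w + r(12))*d(-7) = (32 + (4 + 12))*(-9*(-7)) = (32 + 16)*63 = 48*63 = 3024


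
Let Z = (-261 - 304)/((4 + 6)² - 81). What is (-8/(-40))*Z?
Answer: -113/19 ≈ -5.9474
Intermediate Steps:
Z = -565/19 (Z = -565/(10² - 81) = -565/(100 - 81) = -565/19 ≈ -29.737)
(-8/(-40))*Z = -8/(-40)*(-565/19) = -8*(-1/40)*(-565/19) = (⅕)*(-565/19) = -113/19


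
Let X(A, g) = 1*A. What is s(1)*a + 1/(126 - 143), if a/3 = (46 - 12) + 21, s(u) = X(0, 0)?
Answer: -1/17 ≈ -0.058824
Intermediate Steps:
X(A, g) = A
s(u) = 0
a = 165 (a = 3*((46 - 12) + 21) = 3*(34 + 21) = 3*55 = 165)
s(1)*a + 1/(126 - 143) = 0*165 + 1/(126 - 143) = 0 + 1/(-17) = 0 - 1/17 = -1/17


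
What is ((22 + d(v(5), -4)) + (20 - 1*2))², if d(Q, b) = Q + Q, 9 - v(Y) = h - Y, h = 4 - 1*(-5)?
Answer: 2500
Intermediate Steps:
h = 9 (h = 4 + 5 = 9)
v(Y) = Y (v(Y) = 9 - (9 - Y) = 9 + (-9 + Y) = Y)
d(Q, b) = 2*Q
((22 + d(v(5), -4)) + (20 - 1*2))² = ((22 + 2*5) + (20 - 1*2))² = ((22 + 10) + (20 - 2))² = (32 + 18)² = 50² = 2500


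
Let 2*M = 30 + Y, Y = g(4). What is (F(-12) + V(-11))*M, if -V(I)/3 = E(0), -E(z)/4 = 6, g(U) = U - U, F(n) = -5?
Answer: 1005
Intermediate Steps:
g(U) = 0
Y = 0
E(z) = -24 (E(z) = -4*6 = -24)
V(I) = 72 (V(I) = -3*(-24) = 72)
M = 15 (M = (30 + 0)/2 = (½)*30 = 15)
(F(-12) + V(-11))*M = (-5 + 72)*15 = 67*15 = 1005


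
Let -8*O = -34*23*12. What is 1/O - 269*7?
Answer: -2208758/1173 ≈ -1883.0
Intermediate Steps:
O = 1173 (O = -(-34*23)*12/8 = -(-391)*12/4 = -1/8*(-9384) = 1173)
1/O - 269*7 = 1/1173 - 269*7 = 1/1173 - 1883 = -2208758/1173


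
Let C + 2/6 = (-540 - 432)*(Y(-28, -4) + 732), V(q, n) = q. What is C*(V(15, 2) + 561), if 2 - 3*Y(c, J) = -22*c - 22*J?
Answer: -278816448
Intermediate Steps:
Y(c, J) = 2/3 + 22*J/3 + 22*c/3 (Y(c, J) = 2/3 - (-22*c - 22*J)/3 = 2/3 - (-22*J - 22*c)/3 = 2/3 + (22*J/3 + 22*c/3) = 2/3 + 22*J/3 + 22*c/3)
C = -1452169/3 (C = -1/3 + (-540 - 432)*((2/3 + (22/3)*(-4) + (22/3)*(-28)) + 732) = -1/3 - 972*((2/3 - 88/3 - 616/3) + 732) = -1/3 - 972*(-234 + 732) = -1/3 - 972*498 = -1/3 - 484056 = -1452169/3 ≈ -4.8406e+5)
C*(V(15, 2) + 561) = -1452169*(15 + 561)/3 = -1452169/3*576 = -278816448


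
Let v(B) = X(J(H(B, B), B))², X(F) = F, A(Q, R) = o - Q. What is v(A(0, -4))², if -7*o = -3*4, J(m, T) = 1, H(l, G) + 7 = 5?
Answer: 1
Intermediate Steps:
H(l, G) = -2 (H(l, G) = -7 + 5 = -2)
o = 12/7 (o = -(-3)*4/7 = -⅐*(-12) = 12/7 ≈ 1.7143)
A(Q, R) = 12/7 - Q
v(B) = 1 (v(B) = 1² = 1)
v(A(0, -4))² = 1² = 1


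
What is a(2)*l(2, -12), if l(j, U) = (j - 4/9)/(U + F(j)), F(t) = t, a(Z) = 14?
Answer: -98/45 ≈ -2.1778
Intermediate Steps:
l(j, U) = (-4/9 + j)/(U + j) (l(j, U) = (j - 4/9)/(U + j) = (-4/9 + j)/(U + j))
a(2)*l(2, -12) = 14*((-4/9 + 2)/(-12 + 2)) = 14*((14/9)/(-10)) = 14*(-⅒*14/9) = 14*(-7/45) = -98/45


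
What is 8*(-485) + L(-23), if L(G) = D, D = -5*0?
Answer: -3880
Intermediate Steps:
D = 0
L(G) = 0
8*(-485) + L(-23) = 8*(-485) + 0 = -3880 + 0 = -3880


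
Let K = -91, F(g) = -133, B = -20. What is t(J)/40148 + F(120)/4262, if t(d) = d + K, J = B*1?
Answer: -2906383/85555388 ≈ -0.033971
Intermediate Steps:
J = -20 (J = -20*1 = -20)
t(d) = -91 + d (t(d) = d - 91 = -91 + d)
t(J)/40148 + F(120)/4262 = (-91 - 20)/40148 - 133/4262 = -111*1/40148 - 133*1/4262 = -111/40148 - 133/4262 = -2906383/85555388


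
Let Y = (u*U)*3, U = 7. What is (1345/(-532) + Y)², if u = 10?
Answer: 12182640625/283024 ≈ 43045.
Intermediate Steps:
Y = 210 (Y = (10*7)*3 = 70*3 = 210)
(1345/(-532) + Y)² = (1345/(-532) + 210)² = (1345*(-1/532) + 210)² = (-1345/532 + 210)² = (110375/532)² = 12182640625/283024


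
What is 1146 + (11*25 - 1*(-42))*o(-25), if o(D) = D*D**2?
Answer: -4951979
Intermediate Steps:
o(D) = D**3
1146 + (11*25 - 1*(-42))*o(-25) = 1146 + (11*25 - 1*(-42))*(-25)**3 = 1146 + (275 + 42)*(-15625) = 1146 + 317*(-15625) = 1146 - 4953125 = -4951979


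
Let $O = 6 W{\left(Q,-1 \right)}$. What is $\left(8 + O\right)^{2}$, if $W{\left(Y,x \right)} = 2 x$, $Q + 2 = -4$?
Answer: $16$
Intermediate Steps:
$Q = -6$ ($Q = -2 - 4 = -6$)
$O = -12$ ($O = 6 \cdot 2 \left(-1\right) = 6 \left(-2\right) = -12$)
$\left(8 + O\right)^{2} = \left(8 - 12\right)^{2} = \left(-4\right)^{2} = 16$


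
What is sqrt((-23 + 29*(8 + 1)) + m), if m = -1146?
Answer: 2*I*sqrt(227) ≈ 30.133*I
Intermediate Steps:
sqrt((-23 + 29*(8 + 1)) + m) = sqrt((-23 + 29*(8 + 1)) - 1146) = sqrt((-23 + 29*9) - 1146) = sqrt((-23 + 261) - 1146) = sqrt(238 - 1146) = sqrt(-908) = 2*I*sqrt(227)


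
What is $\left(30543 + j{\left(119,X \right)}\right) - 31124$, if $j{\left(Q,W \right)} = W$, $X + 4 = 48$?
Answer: $-537$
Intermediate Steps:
$X = 44$ ($X = -4 + 48 = 44$)
$\left(30543 + j{\left(119,X \right)}\right) - 31124 = \left(30543 + 44\right) - 31124 = 30587 - 31124 = -537$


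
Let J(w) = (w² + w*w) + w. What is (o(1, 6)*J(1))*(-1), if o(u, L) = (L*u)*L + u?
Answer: -111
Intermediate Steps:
J(w) = w + 2*w² (J(w) = (w² + w²) + w = 2*w² + w = w + 2*w²)
o(u, L) = u + u*L² (o(u, L) = u*L² + u = u + u*L²)
(o(1, 6)*J(1))*(-1) = ((1*(1 + 6²))*(1*(1 + 2*1)))*(-1) = ((1*(1 + 36))*(1*(1 + 2)))*(-1) = ((1*37)*(1*3))*(-1) = (37*3)*(-1) = 111*(-1) = -111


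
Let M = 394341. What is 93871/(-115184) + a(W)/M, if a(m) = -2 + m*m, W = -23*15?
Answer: -23307638779/45421773744 ≈ -0.51314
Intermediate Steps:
W = -345
a(m) = -2 + m²
93871/(-115184) + a(W)/M = 93871/(-115184) + (-2 + (-345)²)/394341 = 93871*(-1/115184) + (-2 + 119025)*(1/394341) = -93871/115184 + 119023*(1/394341) = -93871/115184 + 119023/394341 = -23307638779/45421773744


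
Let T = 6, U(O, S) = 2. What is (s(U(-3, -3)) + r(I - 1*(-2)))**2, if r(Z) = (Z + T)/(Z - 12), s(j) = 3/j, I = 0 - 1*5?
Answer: 169/100 ≈ 1.6900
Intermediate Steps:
I = -5 (I = 0 - 5 = -5)
r(Z) = (6 + Z)/(-12 + Z) (r(Z) = (Z + 6)/(Z - 12) = (6 + Z)/(-12 + Z))
(s(U(-3, -3)) + r(I - 1*(-2)))**2 = (3/2 + (6 + (-5 - 1*(-2)))/(-12 + (-5 - 1*(-2))))**2 = (3*(1/2) + (6 + (-5 + 2))/(-12 + (-5 + 2)))**2 = (3/2 + (6 - 3)/(-12 - 3))**2 = (3/2 + 3/(-15))**2 = (3/2 - 1/15*3)**2 = (3/2 - 1/5)**2 = (13/10)**2 = 169/100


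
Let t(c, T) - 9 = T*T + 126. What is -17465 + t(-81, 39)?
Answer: -15809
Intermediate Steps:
t(c, T) = 135 + T² (t(c, T) = 9 + (T*T + 126) = 9 + (T² + 126) = 9 + (126 + T²) = 135 + T²)
-17465 + t(-81, 39) = -17465 + (135 + 39²) = -17465 + (135 + 1521) = -17465 + 1656 = -15809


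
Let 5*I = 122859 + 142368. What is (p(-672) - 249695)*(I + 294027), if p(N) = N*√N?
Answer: -86662242918 - 4664653056*I*√42/5 ≈ -8.6662e+10 - 6.0461e+9*I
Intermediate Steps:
I = 265227/5 (I = (122859 + 142368)/5 = (⅕)*265227 = 265227/5 ≈ 53045.)
p(N) = N^(3/2)
(p(-672) - 249695)*(I + 294027) = ((-672)^(3/2) - 249695)*(265227/5 + 294027) = (-2688*I*√42 - 249695)*(1735362/5) = (-249695 - 2688*I*√42)*(1735362/5) = -86662242918 - 4664653056*I*√42/5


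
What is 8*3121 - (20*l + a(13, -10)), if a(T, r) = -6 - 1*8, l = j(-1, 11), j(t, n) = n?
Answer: 24762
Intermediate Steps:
l = 11
a(T, r) = -14 (a(T, r) = -6 - 8 = -14)
8*3121 - (20*l + a(13, -10)) = 8*3121 - (20*11 - 14) = 24968 - (220 - 14) = 24968 - 1*206 = 24968 - 206 = 24762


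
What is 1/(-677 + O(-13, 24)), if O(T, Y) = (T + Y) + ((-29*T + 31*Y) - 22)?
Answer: 1/433 ≈ 0.0023095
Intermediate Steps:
O(T, Y) = -22 - 28*T + 32*Y (O(T, Y) = (T + Y) + (-22 - 29*T + 31*Y) = -22 - 28*T + 32*Y)
1/(-677 + O(-13, 24)) = 1/(-677 + (-22 - 28*(-13) + 32*24)) = 1/(-677 + (-22 + 364 + 768)) = 1/(-677 + 1110) = 1/433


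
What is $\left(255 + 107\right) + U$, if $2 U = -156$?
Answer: $284$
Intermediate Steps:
$U = -78$ ($U = \frac{1}{2} \left(-156\right) = -78$)
$\left(255 + 107\right) + U = \left(255 + 107\right) - 78 = 362 - 78 = 284$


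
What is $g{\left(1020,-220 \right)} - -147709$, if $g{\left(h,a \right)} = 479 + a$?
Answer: $147968$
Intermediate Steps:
$g{\left(1020,-220 \right)} - -147709 = \left(479 - 220\right) - -147709 = 259 + 147709 = 147968$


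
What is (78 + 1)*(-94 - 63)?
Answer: -12403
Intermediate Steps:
(78 + 1)*(-94 - 63) = 79*(-157) = -12403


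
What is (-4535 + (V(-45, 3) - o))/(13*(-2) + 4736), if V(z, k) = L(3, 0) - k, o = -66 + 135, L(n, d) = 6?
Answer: -4601/4710 ≈ -0.97686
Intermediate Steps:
o = 69
V(z, k) = 6 - k
(-4535 + (V(-45, 3) - o))/(13*(-2) + 4736) = (-4535 + ((6 - 1*3) - 1*69))/(13*(-2) + 4736) = (-4535 + ((6 - 3) - 69))/(-26 + 4736) = (-4535 + (3 - 69))/4710 = (-4535 - 66)*(1/4710) = -4601*1/4710 = -4601/4710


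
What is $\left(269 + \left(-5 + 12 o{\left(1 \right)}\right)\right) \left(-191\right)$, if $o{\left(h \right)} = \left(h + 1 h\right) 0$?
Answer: $-50424$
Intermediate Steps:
$o{\left(h \right)} = 0$ ($o{\left(h \right)} = \left(h + h\right) 0 = 2 h 0 = 0$)
$\left(269 + \left(-5 + 12 o{\left(1 \right)}\right)\right) \left(-191\right) = \left(269 + \left(-5 + 12 \cdot 0\right)\right) \left(-191\right) = \left(269 + \left(-5 + 0\right)\right) \left(-191\right) = \left(269 - 5\right) \left(-191\right) = 264 \left(-191\right) = -50424$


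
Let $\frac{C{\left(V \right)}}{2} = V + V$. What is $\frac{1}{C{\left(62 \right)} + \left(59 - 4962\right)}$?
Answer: $- \frac{1}{4655} \approx -0.00021482$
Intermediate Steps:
$C{\left(V \right)} = 4 V$ ($C{\left(V \right)} = 2 \left(V + V\right) = 2 \cdot 2 V = 4 V$)
$\frac{1}{C{\left(62 \right)} + \left(59 - 4962\right)} = \frac{1}{4 \cdot 62 + \left(59 - 4962\right)} = \frac{1}{248 - 4903} = \frac{1}{-4655} = - \frac{1}{4655}$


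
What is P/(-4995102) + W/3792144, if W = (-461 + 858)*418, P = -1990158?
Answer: 1758161821/3976101192 ≈ 0.44218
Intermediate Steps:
W = 165946 (W = 397*418 = 165946)
P/(-4995102) + W/3792144 = -1990158/(-4995102) + 165946/3792144 = -1990158*(-1/4995102) + 165946*(1/3792144) = 331693/832517 + 209/4776 = 1758161821/3976101192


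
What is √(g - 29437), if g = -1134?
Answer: I*√30571 ≈ 174.85*I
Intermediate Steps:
√(g - 29437) = √(-1134 - 29437) = √(-30571) = I*√30571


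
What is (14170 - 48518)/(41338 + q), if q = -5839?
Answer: -34348/35499 ≈ -0.96758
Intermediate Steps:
(14170 - 48518)/(41338 + q) = (14170 - 48518)/(41338 - 5839) = -34348/35499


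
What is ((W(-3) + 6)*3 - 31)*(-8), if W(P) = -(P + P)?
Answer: -40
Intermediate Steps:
W(P) = -2*P
((W(-3) + 6)*3 - 31)*(-8) = ((-2*(-3) + 6)*3 - 31)*(-8) = ((6 + 6)*3 - 31)*(-8) = (12*3 - 31)*(-8) = (36 - 31)*(-8) = 5*(-8) = -40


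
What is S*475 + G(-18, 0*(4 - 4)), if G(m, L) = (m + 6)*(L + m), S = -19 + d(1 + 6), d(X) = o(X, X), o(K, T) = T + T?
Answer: -2159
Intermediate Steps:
o(K, T) = 2*T
d(X) = 2*X
S = -5 (S = -19 + 2*(1 + 6) = -19 + 2*7 = -19 + 14 = -5)
G(m, L) = (6 + m)*(L + m)
S*475 + G(-18, 0*(4 - 4)) = -5*475 + ((-18)² + 6*(0*(4 - 4)) + 6*(-18) + (0*(4 - 4))*(-18)) = -2375 + (324 + 6*(0*0) - 108 + (0*0)*(-18)) = -2375 + (324 + 6*0 - 108 + 0*(-18)) = -2375 + (324 + 0 - 108 + 0) = -2375 + 216 = -2159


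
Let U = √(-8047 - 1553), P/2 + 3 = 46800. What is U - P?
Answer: -93594 + 40*I*√6 ≈ -93594.0 + 97.98*I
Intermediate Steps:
P = 93594 (P = -6 + 2*46800 = -6 + 93600 = 93594)
U = 40*I*√6 (U = √(-9600) = 40*I*√6 ≈ 97.98*I)
U - P = 40*I*√6 - 1*93594 = 40*I*√6 - 93594 = -93594 + 40*I*√6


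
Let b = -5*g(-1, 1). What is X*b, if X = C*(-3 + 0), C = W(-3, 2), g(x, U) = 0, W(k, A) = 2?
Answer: 0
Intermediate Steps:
C = 2
b = 0 (b = -5*0 = 0)
X = -6 (X = 2*(-3 + 0) = 2*(-3) = -6)
X*b = -6*0 = 0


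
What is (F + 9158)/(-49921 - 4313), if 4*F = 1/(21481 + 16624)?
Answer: -1395862361/8266346280 ≈ -0.16886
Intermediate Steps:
F = 1/152420 (F = 1/(4*(21481 + 16624)) = (¼)/38105 = (¼)*(1/38105) = 1/152420 ≈ 6.5608e-6)
(F + 9158)/(-49921 - 4313) = (1/152420 + 9158)/(-49921 - 4313) = (1395862361/152420)/(-54234) = (1395862361/152420)*(-1/54234) = -1395862361/8266346280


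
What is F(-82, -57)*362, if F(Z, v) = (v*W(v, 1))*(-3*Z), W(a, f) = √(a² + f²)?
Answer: -25379820*√130 ≈ -2.8937e+8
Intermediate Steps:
F(Z, v) = -3*Z*v*√(1 + v²) (F(Z, v) = (v*√(v² + 1²))*(-3*Z) = (v*√(v² + 1))*(-3*Z) = (v*√(1 + v²))*(-3*Z) = -3*Z*v*√(1 + v²))
F(-82, -57)*362 = -3*(-82)*(-57)*√(1 + (-57)²)*362 = -3*(-82)*(-57)*√(1 + 3249)*362 = -3*(-82)*(-57)*√3250*362 = -3*(-82)*(-57)*5*√130*362 = -70110*√130*362 = -25379820*√130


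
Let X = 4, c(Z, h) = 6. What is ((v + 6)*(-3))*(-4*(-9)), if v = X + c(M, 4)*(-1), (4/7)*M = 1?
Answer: -432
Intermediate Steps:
M = 7/4 (M = (7/4)*1 = 7/4 ≈ 1.7500)
v = -2 (v = 4 + 6*(-1) = 4 - 6 = -2)
((v + 6)*(-3))*(-4*(-9)) = ((-2 + 6)*(-3))*(-4*(-9)) = (4*(-3))*36 = -12*36 = -432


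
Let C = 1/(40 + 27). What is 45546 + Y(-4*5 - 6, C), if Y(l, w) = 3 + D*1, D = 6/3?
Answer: 45551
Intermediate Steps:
D = 2 (D = 6*(1/3) = 2)
C = 1/67 ≈ 0.014925
Y(l, w) = 5 (Y(l, w) = 3 + 2*1 = 3 + 2 = 5)
45546 + Y(-4*5 - 6, C) = 45546 + 5 = 45551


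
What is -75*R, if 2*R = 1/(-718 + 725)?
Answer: -75/14 ≈ -5.3571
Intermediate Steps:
R = 1/14 (R = 1/(2*(-718 + 725)) = (½)/7 = (½)*(⅐) = 1/14 ≈ 0.071429)
-75*R = -75*1/14 = -75/14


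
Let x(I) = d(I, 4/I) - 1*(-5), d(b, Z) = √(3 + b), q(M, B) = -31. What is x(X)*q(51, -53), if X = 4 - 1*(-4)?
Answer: -155 - 31*√11 ≈ -257.82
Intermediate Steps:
X = 8 (X = 4 + 4 = 8)
x(I) = 5 + √(3 + I) (x(I) = √(3 + I) - 1*(-5) = √(3 + I) + 5 = 5 + √(3 + I))
x(X)*q(51, -53) = (5 + √(3 + 8))*(-31) = (5 + √11)*(-31) = -155 - 31*√11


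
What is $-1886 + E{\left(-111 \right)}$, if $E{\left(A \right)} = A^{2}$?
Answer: $10435$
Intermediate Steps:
$-1886 + E{\left(-111 \right)} = -1886 + \left(-111\right)^{2} = -1886 + 12321 = 10435$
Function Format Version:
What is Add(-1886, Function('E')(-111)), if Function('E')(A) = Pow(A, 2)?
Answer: 10435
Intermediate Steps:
Add(-1886, Function('E')(-111)) = Add(-1886, Pow(-111, 2)) = Add(-1886, 12321) = 10435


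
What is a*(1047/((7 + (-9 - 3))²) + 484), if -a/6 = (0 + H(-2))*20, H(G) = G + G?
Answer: 1262112/5 ≈ 2.5242e+5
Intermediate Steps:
H(G) = 2*G
a = 480 (a = -6*(0 + 2*(-2))*20 = -6*(0 - 4)*20 = -(-24)*20 = -6*(-80) = 480)
a*(1047/((7 + (-9 - 3))²) + 484) = 480*(1047/((7 + (-9 - 3))²) + 484) = 480*(1047/((7 - 12)²) + 484) = 480*(1047/((-5)²) + 484) = 480*(1047/25 + 484) = 480*(13147/25) = 1262112/5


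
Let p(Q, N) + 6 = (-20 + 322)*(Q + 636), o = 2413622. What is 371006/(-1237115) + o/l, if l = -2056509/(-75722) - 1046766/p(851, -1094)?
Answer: 1269176981419172608369/13055416377038805 ≈ 97215.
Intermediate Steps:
p(Q, N) = 192066 + 302*Q (p(Q, N) = -6 + (-20 + 322)*(Q + 636) = -6 + 302*(636 + Q) = -6 + (192072 + 302*Q) = 192066 + 302*Q)
l = 105531146070/4250540887 (l = -2056509/(-75722) - 1046766/(192066 + 302*851) = -2056509*(-1/75722) - 1046766/(192066 + 257002) = 2056509/75722 - 1046766/449068 = 2056509/75722 - 1046766*1/449068 = 2056509/75722 - 523383/224534 = 105531146070/4250540887 ≈ 24.828)
371006/(-1237115) + o/l = 371006/(-1237115) + 2413622/(105531146070/4250540887) = 371006*(-1/1237115) + 2413622*(4250540887/105531146070) = -371006/1237115 + 5129599498381357/52765573035 = 1269176981419172608369/13055416377038805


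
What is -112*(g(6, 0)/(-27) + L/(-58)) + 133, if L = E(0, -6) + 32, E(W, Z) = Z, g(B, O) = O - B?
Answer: 41321/261 ≈ 158.32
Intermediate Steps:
L = 26 (L = -6 + 32 = 26)
-112*(g(6, 0)/(-27) + L/(-58)) + 133 = -112*((0 - 1*6)/(-27) + 26/(-58)) + 133 = -112*((0 - 6)*(-1/27) + 26*(-1/58)) + 133 = -112*(-6*(-1/27) - 13/29) + 133 = -112*(2/9 - 13/29) + 133 = -112*(-59/261) + 133 = 6608/261 + 133 = 41321/261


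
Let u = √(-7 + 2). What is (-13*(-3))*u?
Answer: 39*I*√5 ≈ 87.207*I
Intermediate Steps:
u = I*√5 (u = √(-5) = I*√5 ≈ 2.2361*I)
(-13*(-3))*u = (-13*(-3))*(I*√5) = 39*(I*√5) = 39*I*√5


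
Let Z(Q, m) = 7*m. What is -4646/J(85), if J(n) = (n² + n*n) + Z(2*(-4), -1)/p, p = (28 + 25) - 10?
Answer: -199778/621343 ≈ -0.32153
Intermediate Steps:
p = 43 (p = 53 - 10 = 43)
J(n) = -7/43 + 2*n² (J(n) = (n² + n*n) + (7*(-1))/43 = (n² + n²) - 7*1/43 = 2*n² - 7/43 = -7/43 + 2*n²)
-4646/J(85) = -4646/(-7/43 + 2*85²) = -4646/(-7/43 + 2*7225) = -4646/(-7/43 + 14450) = -4646/621343/43 = -4646*43/621343 = -199778/621343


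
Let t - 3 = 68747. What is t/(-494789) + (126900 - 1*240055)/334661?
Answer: -78995793045/165586581529 ≈ -0.47707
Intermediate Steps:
t = 68750 (t = 3 + 68747 = 68750)
t/(-494789) + (126900 - 1*240055)/334661 = 68750/(-494789) + (126900 - 1*240055)/334661 = 68750*(-1/494789) + (126900 - 240055)*(1/334661) = -68750/494789 - 113155*1/334661 = -68750/494789 - 113155/334661 = -78995793045/165586581529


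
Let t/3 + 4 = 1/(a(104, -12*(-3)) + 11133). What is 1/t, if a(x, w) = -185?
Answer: -10948/131373 ≈ -0.083335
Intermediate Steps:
t = -131373/10948 (t = -12 + 3/(-185 + 11133) = -12 + 3/10948 = -131373/10948 ≈ -12.000)
1/t = 1/(-131373/10948) = -10948/131373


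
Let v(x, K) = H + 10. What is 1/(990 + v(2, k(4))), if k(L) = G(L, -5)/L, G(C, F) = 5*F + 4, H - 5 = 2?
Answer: 1/1007 ≈ 0.00099305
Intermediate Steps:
H = 7 (H = 5 + 2 = 7)
G(C, F) = 4 + 5*F
k(L) = -21/L (k(L) = (4 + 5*(-5))/L = (4 - 25)/L = -21/L)
v(x, K) = 17 (v(x, K) = 7 + 10 = 17)
1/(990 + v(2, k(4))) = 1/(990 + 17) = 1/1007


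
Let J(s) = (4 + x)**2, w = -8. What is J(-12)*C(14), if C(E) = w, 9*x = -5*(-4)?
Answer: -25088/81 ≈ -309.73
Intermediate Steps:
x = 20/9 (x = (-5*(-4))/9 = (1/9)*20 = 20/9 ≈ 2.2222)
C(E) = -8
J(s) = 3136/81 (J(s) = (4 + 20/9)**2 = (56/9)**2 = 3136/81)
J(-12)*C(14) = (3136/81)*(-8) = -25088/81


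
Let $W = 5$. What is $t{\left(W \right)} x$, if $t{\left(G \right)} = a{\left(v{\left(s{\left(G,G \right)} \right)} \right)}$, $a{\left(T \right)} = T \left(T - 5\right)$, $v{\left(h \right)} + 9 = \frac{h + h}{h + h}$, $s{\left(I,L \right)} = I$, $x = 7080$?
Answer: $736320$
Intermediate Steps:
$v{\left(h \right)} = -8$ ($v{\left(h \right)} = -9 + \frac{h + h}{h + h} = -9 + \frac{2 h}{2 h} = -9 + 2 h \frac{1}{2 h} = -9 + 1 = -8$)
$a{\left(T \right)} = T \left(-5 + T\right)$
$t{\left(G \right)} = 104$ ($t{\left(G \right)} = - 8 \left(-5 - 8\right) = \left(-8\right) \left(-13\right) = 104$)
$t{\left(W \right)} x = 104 \cdot 7080 = 736320$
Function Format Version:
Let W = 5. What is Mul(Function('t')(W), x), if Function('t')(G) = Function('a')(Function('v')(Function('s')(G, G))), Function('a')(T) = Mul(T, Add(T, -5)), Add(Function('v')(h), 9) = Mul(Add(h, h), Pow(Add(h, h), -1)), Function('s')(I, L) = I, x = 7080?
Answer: 736320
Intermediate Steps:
Function('v')(h) = -8 (Function('v')(h) = Add(-9, Mul(Add(h, h), Pow(Add(h, h), -1))) = Add(-9, Mul(Mul(2, h), Pow(Mul(2, h), -1))) = Add(-9, Mul(Mul(2, h), Mul(Rational(1, 2), Pow(h, -1)))) = Add(-9, 1) = -8)
Function('a')(T) = Mul(T, Add(-5, T))
Function('t')(G) = 104 (Function('t')(G) = Mul(-8, Add(-5, -8)) = Mul(-8, -13) = 104)
Mul(Function('t')(W), x) = Mul(104, 7080) = 736320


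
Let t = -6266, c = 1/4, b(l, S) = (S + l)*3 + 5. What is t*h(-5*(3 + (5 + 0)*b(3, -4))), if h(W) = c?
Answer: -3133/2 ≈ -1566.5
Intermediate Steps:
b(l, S) = 5 + 3*S + 3*l (b(l, S) = (3*S + 3*l) + 5 = 5 + 3*S + 3*l)
c = ¼ ≈ 0.25000
h(W) = ¼
t*h(-5*(3 + (5 + 0)*b(3, -4))) = -6266*¼ = -3133/2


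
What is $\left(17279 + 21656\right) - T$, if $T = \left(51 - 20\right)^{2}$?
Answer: $37974$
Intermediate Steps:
$T = 961$ ($T = 31^{2} = 961$)
$\left(17279 + 21656\right) - T = \left(17279 + 21656\right) - 961 = 38935 - 961 = 37974$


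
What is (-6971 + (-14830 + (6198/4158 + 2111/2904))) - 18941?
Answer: -2484474893/60984 ≈ -40740.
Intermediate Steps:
(-6971 + (-14830 + (6198/4158 + 2111/2904))) - 18941 = (-6971 + (-14830 + (6198*(1/4158) + 2111*(1/2904)))) - 18941 = (-6971 + (-14830 + (1033/693 + 2111/2904))) - 18941 = (-6971 + (-14830 + 135235/60984)) - 18941 = (-6971 - 904257485/60984) - 18941 = -1329376949/60984 - 18941 = -2484474893/60984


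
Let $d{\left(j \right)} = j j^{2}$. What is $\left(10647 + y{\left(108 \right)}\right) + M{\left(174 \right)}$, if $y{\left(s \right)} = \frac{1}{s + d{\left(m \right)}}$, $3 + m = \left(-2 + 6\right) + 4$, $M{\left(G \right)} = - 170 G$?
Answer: $- \frac{4411388}{233} \approx -18933.0$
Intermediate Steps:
$m = 5$ ($m = -3 + \left(\left(-2 + 6\right) + 4\right) = -3 + \left(4 + 4\right) = -3 + 8 = 5$)
$d{\left(j \right)} = j^{3}$
$y{\left(s \right)} = \frac{1}{125 + s}$ ($y{\left(s \right)} = \frac{1}{s + 5^{3}} = \frac{1}{s + 125} = \frac{1}{125 + s}$)
$\left(10647 + y{\left(108 \right)}\right) + M{\left(174 \right)} = \left(10647 + \frac{1}{125 + 108}\right) - 29580 = \left(10647 + \frac{1}{233}\right) - 29580 = \frac{2480752}{233} - 29580 = - \frac{4411388}{233}$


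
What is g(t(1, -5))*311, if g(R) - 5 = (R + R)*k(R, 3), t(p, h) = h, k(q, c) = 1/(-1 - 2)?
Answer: 7775/3 ≈ 2591.7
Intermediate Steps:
k(q, c) = -⅓ (k(q, c) = 1/(-3) = -⅓)
g(R) = 5 - 2*R/3 (g(R) = 5 + (R + R)*(-⅓) = 5 + (2*R)*(-⅓) = 5 - 2*R/3)
g(t(1, -5))*311 = (5 - ⅔*(-5))*311 = (5 + 10/3)*311 = (25/3)*311 = 7775/3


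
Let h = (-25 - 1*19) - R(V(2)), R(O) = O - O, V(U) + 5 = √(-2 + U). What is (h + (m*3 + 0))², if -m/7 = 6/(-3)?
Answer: 4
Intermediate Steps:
m = 14 (m = -42/(-3) = -42*(-1)/3 = -7*(-2) = 14)
V(U) = -5 + √(-2 + U)
R(O) = 0
h = -44 (h = (-25 - 1*19) - 1*0 = (-25 - 19) + 0 = -44 + 0 = -44)
(h + (m*3 + 0))² = (-44 + (14*3 + 0))² = (-44 + (42 + 0))² = (-44 + 42)² = (-2)² = 4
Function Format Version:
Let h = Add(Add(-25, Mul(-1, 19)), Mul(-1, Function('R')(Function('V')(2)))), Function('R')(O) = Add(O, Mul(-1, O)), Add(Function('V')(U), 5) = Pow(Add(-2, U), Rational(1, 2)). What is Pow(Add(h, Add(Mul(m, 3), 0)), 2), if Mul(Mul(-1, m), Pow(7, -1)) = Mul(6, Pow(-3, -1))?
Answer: 4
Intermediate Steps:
m = 14 (m = Mul(-7, Mul(6, Pow(-3, -1))) = Mul(-7, Mul(6, Rational(-1, 3))) = Mul(-7, -2) = 14)
Function('V')(U) = Add(-5, Pow(Add(-2, U), Rational(1, 2)))
Function('R')(O) = 0
h = -44 (h = Add(Add(-25, Mul(-1, 19)), Mul(-1, 0)) = Add(Add(-25, -19), 0) = Add(-44, 0) = -44)
Pow(Add(h, Add(Mul(m, 3), 0)), 2) = Pow(Add(-44, Add(Mul(14, 3), 0)), 2) = Pow(Add(-44, Add(42, 0)), 2) = Pow(Add(-44, 42), 2) = Pow(-2, 2) = 4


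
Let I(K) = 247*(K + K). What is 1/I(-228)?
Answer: -1/112632 ≈ -8.8785e-6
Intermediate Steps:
I(K) = 494*K (I(K) = 247*(2*K) = 494*K)
1/I(-228) = 1/(494*(-228)) = 1/(-112632) = -1/112632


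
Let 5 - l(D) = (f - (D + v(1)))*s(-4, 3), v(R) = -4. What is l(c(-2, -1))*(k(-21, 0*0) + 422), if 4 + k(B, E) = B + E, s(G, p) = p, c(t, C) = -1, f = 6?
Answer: -11116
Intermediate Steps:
l(D) = -25 + 3*D (l(D) = 5 - (6 - (D - 4))*3 = 5 - (6 - (-4 + D))*3 = 5 - (6 + (4 - D))*3 = 5 - (10 - D)*3 = 5 - (30 - 3*D) = 5 + (-30 + 3*D) = -25 + 3*D)
k(B, E) = -4 + B + E (k(B, E) = -4 + (B + E) = -4 + B + E)
l(c(-2, -1))*(k(-21, 0*0) + 422) = (-25 + 3*(-1))*((-4 - 21 + 0*0) + 422) = (-25 - 3)*((-4 - 21 + 0) + 422) = -28*(-25 + 422) = -28*397 = -11116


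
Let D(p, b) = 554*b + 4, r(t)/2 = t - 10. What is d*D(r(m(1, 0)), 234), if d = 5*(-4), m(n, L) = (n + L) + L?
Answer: -2592800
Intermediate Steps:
m(n, L) = n + 2*L (m(n, L) = (L + n) + L = n + 2*L)
r(t) = -20 + 2*t (r(t) = 2*(t - 10) = 2*(-10 + t) = -20 + 2*t)
D(p, b) = 4 + 554*b
d = -20
d*D(r(m(1, 0)), 234) = -20*(4 + 554*234) = -20*(4 + 129636) = -20*129640 = -2592800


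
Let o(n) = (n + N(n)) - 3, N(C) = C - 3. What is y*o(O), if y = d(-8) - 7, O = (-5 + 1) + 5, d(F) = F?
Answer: 60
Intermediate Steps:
O = 1 (O = -4 + 5 = 1)
y = -15 (y = -8 - 7 = -15)
N(C) = -3 + C
o(n) = -6 + 2*n (o(n) = (n + (-3 + n)) - 3 = (-3 + 2*n) - 3 = -6 + 2*n)
y*o(O) = -15*(-6 + 2*1) = -15*(-6 + 2) = -15*(-4) = 60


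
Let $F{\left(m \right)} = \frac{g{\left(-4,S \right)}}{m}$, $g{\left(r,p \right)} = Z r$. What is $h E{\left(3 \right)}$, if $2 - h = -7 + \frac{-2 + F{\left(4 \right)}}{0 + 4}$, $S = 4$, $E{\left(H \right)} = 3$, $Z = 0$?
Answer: $\frac{57}{2} \approx 28.5$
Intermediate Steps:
$g{\left(r,p \right)} = 0$ ($g{\left(r,p \right)} = 0 r = 0$)
$F{\left(m \right)} = 0$ ($F{\left(m \right)} = \frac{0}{m} = 0$)
$h = \frac{19}{2}$ ($h = 2 - \left(-7 + \frac{-2 + 0}{0 + 4}\right) = 2 - \left(-7 - \frac{2}{4}\right) = 2 - \left(-7 - \frac{1}{2}\right) = 2 - - \frac{15}{2} = 2 + \frac{15}{2} = \frac{19}{2} \approx 9.5$)
$h E{\left(3 \right)} = \frac{19}{2} \cdot 3 = \frac{57}{2}$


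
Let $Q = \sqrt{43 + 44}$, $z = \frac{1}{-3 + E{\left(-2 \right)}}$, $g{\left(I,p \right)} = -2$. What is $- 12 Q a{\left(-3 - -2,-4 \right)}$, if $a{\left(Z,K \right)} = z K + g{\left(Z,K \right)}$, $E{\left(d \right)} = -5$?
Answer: $18 \sqrt{87} \approx 167.89$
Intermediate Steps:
$z = - \frac{1}{8}$ ($z = \frac{1}{-3 - 5} = \frac{1}{-8} = - \frac{1}{8} \approx -0.125$)
$a{\left(Z,K \right)} = -2 - \frac{K}{8}$ ($a{\left(Z,K \right)} = - \frac{K}{8} - 2 = -2 - \frac{K}{8}$)
$Q = \sqrt{87} \approx 9.3274$
$- 12 Q a{\left(-3 - -2,-4 \right)} = - 12 \sqrt{87} \left(-2 - - \frac{1}{2}\right) = - 12 \sqrt{87} \left(-2 + \frac{1}{2}\right) = - 12 \sqrt{87} \left(- \frac{3}{2}\right) = 18 \sqrt{87}$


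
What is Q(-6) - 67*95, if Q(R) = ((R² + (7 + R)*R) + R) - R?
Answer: -6335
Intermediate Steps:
Q(R) = R² + R*(7 + R) (Q(R) = ((R² + R*(7 + R)) + R) - R = (R + R² + R*(7 + R)) - R = R² + R*(7 + R))
Q(-6) - 67*95 = -6*(7 + 2*(-6)) - 67*95 = -6*(7 - 12) - 6365 = -6*(-5) - 6365 = 30 - 6365 = -6335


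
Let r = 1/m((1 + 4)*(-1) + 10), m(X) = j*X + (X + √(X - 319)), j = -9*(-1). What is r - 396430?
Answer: (-396430*√314 + 19821499*I)/(√314 - 50*I) ≈ -3.9643e+5 - 0.0062866*I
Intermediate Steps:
j = 9
m(X) = √(-319 + X) + 10*X (m(X) = 9*X + (X + √(X - 319)) = 9*X + (X + √(-319 + X)) = √(-319 + X) + 10*X)
r = 1/(50 + I*√314) (r = 1/(√(-319 + ((1 + 4)*(-1) + 10)) + 10*((1 + 4)*(-1) + 10)) = 1/(√(-319 + (5*(-1) + 10)) + 10*(5*(-1) + 10)) = 1/(√(-319 + (-5 + 10)) + 10*(-5 + 10)) = 1/(√(-319 + 5) + 10*5) = 1/(√(-314) + 50) = 1/(I*√314 + 50) = 1/(50 + I*√314) ≈ 0.017768 - 0.0062971*I)
r - 396430 = (25/1407 - I*√314/2814) - 396430 = -557776985/1407 - I*√314/2814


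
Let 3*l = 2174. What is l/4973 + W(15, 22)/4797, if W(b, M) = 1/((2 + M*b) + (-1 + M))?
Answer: 1227112751/8420984793 ≈ 0.14572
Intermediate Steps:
l = 2174/3 (l = (⅓)*2174 = 2174/3 ≈ 724.67)
W(b, M) = 1/(1 + M + M*b)
l/4973 + W(15, 22)/4797 = (2174/3)/4973 + 1/((1 + 22 + 22*15)*4797) = (2174/3)*(1/4973) + (1/4797)/(1 + 22 + 330) = 2174/14919 + (1/4797)/353 = 2174/14919 + (1/353)*(1/4797) = 2174/14919 + 1/1693341 = 1227112751/8420984793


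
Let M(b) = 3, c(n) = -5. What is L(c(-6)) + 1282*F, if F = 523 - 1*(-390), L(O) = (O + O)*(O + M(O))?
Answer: 1170486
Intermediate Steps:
L(O) = 2*O*(3 + O) (L(O) = (O + O)*(O + 3) = (2*O)*(3 + O) = 2*O*(3 + O))
F = 913 (F = 523 + 390 = 913)
L(c(-6)) + 1282*F = 2*(-5)*(3 - 5) + 1282*913 = 2*(-5)*(-2) + 1170466 = 20 + 1170466 = 1170486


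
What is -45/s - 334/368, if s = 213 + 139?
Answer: -8383/8096 ≈ -1.0354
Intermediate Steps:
s = 352
-45/s - 334/368 = -45/352 - 334/368 = -45*1/352 - 334*1/368 = -45/352 - 167/184 = -8383/8096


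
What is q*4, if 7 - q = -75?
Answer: 328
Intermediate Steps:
q = 82 (q = 7 - 1*(-75) = 7 + 75 = 82)
q*4 = 82*4 = 328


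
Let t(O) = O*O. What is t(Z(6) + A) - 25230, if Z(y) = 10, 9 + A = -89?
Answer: -17486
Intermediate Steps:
A = -98 (A = -9 - 89 = -98)
t(O) = O²
t(Z(6) + A) - 25230 = (10 - 98)² - 25230 = (-88)² - 25230 = 7744 - 25230 = -17486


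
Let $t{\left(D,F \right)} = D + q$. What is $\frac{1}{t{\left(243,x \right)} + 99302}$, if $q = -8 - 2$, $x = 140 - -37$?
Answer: $\frac{1}{99535} \approx 1.0047 \cdot 10^{-5}$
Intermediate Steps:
$x = 177$ ($x = 140 + 37 = 177$)
$q = -10$ ($q = -8 - 2 = -10$)
$t{\left(D,F \right)} = -10 + D$ ($t{\left(D,F \right)} = D - 10 = -10 + D$)
$\frac{1}{t{\left(243,x \right)} + 99302} = \frac{1}{\left(-10 + 243\right) + 99302} = \frac{1}{233 + 99302} = \frac{1}{99535}$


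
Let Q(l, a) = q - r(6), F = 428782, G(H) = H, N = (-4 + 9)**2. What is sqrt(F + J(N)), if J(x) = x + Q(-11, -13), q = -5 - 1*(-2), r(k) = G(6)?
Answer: sqrt(428798) ≈ 654.83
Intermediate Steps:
N = 25 (N = 5**2 = 25)
r(k) = 6
q = -3 (q = -5 + 2 = -3)
Q(l, a) = -9 (Q(l, a) = -3 - 1*6 = -3 - 6 = -9)
J(x) = -9 + x (J(x) = x - 9 = -9 + x)
sqrt(F + J(N)) = sqrt(428782 + (-9 + 25)) = sqrt(428782 + 16) = sqrt(428798)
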